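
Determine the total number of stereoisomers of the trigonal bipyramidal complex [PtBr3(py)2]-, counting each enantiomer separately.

3

In a trigonal bipyramid the two axial positions differ from the three equatorial ones.
The distinct arrangements are (3 in all): py both equatorial; py one axial, one equatorial; py both axial.
Each arrangement has an internal mirror plane or centre of symmetry, so none is chiral.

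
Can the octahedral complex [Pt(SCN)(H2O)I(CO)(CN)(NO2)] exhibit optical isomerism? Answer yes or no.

The six octahedral sites form three mutually perpendicular trans pairs.
Systematic enumeration (placing each ligand type in turn and discarding arrangements equivalent by rotation or reflection) gives 15 geometric isomers.
Of these, 15 lack any improper symmetry element and so occur as enantiomeric pairs, giving 15 + 15 = 30 stereoisomers in total.

yes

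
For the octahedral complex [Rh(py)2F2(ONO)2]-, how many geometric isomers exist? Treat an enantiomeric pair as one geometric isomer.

5

The six octahedral sites form three mutually perpendicular trans pairs.
There are 5 geometric isomers: py trans, F trans, ONO trans; py cis, F trans, ONO cis; py trans, F cis, ONO cis; py cis, F cis, ONO cis (chiral); py cis, F cis, ONO trans.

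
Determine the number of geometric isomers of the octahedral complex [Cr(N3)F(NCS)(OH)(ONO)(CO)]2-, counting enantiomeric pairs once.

15

In an octahedral complex each vertex has one trans partner and four cis neighbours.
Placing the ligands in turn and identifying arrangements related by rotation or reflection leaves 15 distinct geometric isomers.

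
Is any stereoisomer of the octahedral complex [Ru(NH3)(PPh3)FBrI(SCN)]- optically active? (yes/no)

An octahedron has six vertices in three trans pairs; every non-trans pair is cis.
Placing the ligands in turn and identifying arrangements related by rotation or reflection leaves 15 distinct geometric isomers.
Of these, 15 lack any improper symmetry element and so occur as enantiomeric pairs, giving 15 + 15 = 30 stereoisomers in total.

yes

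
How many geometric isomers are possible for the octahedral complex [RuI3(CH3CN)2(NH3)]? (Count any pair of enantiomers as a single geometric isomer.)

There are 3 geometric isomers: I mer, CH3CN trans; I fac, CH3CN cis; I mer, CH3CN cis.

3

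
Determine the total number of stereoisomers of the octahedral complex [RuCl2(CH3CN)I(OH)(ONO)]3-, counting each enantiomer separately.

An octahedron has six vertices in three trans pairs; every non-trans pair is cis.
Placing the ligands in turn and identifying arrangements related by rotation or reflection leaves 9 distinct geometric isomers.
Of these, 6 lack any improper symmetry element and so occur as enantiomeric pairs, giving 9 + 6 = 15 stereoisomers in total.

15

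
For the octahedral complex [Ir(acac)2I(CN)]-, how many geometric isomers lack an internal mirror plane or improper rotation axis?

1

Each acac is bidentate and must span two cis positions.
Systematic placement gives 2 geometric isomers: I and CN mutually trans; I and CN mutually cis (chiral).
One of these lacks any improper symmetry element and so occurs as an enantiomeric pair, giving 2 + 1 = 3 stereoisomers in total.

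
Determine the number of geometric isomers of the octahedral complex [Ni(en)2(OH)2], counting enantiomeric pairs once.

An octahedron has six vertices in three trans pairs; every non-trans pair is cis.
Each en is bidentate and must span two cis positions.
There are 2 geometric isomers: OH trans; OH cis (chiral).

2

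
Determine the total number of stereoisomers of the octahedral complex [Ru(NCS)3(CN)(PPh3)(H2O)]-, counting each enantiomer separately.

Systematic placement gives 4 geometric isomers: NCS mer (3 arrangements); NCS fac (chiral).
One of these lacks any improper symmetry element and so occurs as an enantiomeric pair, giving 4 + 1 = 5 stereoisomers in total.

5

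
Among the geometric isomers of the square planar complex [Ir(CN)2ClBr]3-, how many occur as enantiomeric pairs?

0

Systematic placement gives 2 geometric isomers: CN cis; CN trans.
Each arrangement has an internal mirror plane or centre of symmetry, so none is chiral.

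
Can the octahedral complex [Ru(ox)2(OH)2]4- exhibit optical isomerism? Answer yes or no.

The six octahedral sites form three mutually perpendicular trans pairs.
Each ox is bidentate and must span two cis positions.
The distinct arrangements are (2 in all): OH trans; OH cis (chiral).
One of these lacks any improper symmetry element and so occurs as an enantiomeric pair, giving 2 + 1 = 3 stereoisomers in total.

yes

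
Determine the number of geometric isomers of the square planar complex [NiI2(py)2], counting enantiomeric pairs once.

2

In a square planar complex each vertex has one trans partner and two cis neighbours.
The distinct arrangements are (2 in all): I cis; I trans.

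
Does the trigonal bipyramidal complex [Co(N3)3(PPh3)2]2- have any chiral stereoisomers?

Systematic placement gives 3 geometric isomers: PPh3 both equatorial; PPh3 one axial, one equatorial; PPh3 both axial.
Each arrangement has an internal mirror plane or centre of symmetry, so none is chiral.

no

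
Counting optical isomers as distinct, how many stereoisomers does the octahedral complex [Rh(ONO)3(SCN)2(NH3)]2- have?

3

In an octahedral complex each vertex has one trans partner and four cis neighbours.
Working through the distinct placements yields 3 geometric isomers: ONO mer, SCN trans; ONO fac, SCN cis; ONO mer, SCN cis.
Each arrangement has an internal mirror plane or centre of symmetry, so none is chiral.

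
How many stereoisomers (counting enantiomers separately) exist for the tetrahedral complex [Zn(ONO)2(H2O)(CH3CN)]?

All four vertices of a tetrahedron are equivalent and mutually adjacent, so cis/trans isomerism cannot arise.
Only one geometric arrangement is possible.

1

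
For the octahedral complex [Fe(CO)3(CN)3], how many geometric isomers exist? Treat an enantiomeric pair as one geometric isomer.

The distinct arrangements are (2 in all): CO mer; CO fac.

2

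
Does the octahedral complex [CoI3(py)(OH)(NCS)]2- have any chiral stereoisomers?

yes

The distinct arrangements are (4 in all): I mer (3 arrangements); I fac (chiral).
One of these lacks any improper symmetry element and so occurs as an enantiomeric pair, giving 4 + 1 = 5 stereoisomers in total.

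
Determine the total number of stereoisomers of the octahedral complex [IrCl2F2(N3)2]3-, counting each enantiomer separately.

An octahedron has six vertices in three trans pairs; every non-trans pair is cis.
The distinct arrangements are (5 in all): Cl trans, F trans, N3 trans; Cl trans, F cis, N3 cis; Cl cis, F cis, N3 trans; Cl cis, F cis, N3 cis (chiral); Cl cis, F trans, N3 cis.
One of these lacks any improper symmetry element and so occurs as an enantiomeric pair, giving 5 + 1 = 6 stereoisomers in total.

6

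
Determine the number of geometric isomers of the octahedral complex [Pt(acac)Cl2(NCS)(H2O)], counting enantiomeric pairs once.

4

Each acac is bidentate and must span two cis positions.
The distinct arrangements are (4 in all): Cl trans; Cl cis (3 arrangements, 2 chiral).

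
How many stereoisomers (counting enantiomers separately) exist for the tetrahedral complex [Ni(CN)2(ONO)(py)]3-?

All four vertices of a tetrahedron are equivalent and mutually adjacent, so cis/trans isomerism cannot arise.
Only one geometric arrangement is possible.

1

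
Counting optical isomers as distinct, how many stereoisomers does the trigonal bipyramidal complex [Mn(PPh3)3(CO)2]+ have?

3

A trigonal bipyramid has two axial and three equatorial sites, which are chemically inequivalent.
Systematic placement gives 3 geometric isomers: CO both axial; CO one axial, one equatorial; CO both equatorial.
Each arrangement has an internal mirror plane or centre of symmetry, so none is chiral.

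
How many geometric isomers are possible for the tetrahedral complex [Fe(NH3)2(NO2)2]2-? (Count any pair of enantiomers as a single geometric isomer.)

1

In a tetrahedral complex all four positions are equivalent and every pair of ligands is adjacent — there is no cis/trans distinction.
Only one geometric arrangement is possible.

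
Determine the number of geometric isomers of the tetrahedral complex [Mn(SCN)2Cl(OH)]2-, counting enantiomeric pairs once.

1

Only one geometric arrangement is possible.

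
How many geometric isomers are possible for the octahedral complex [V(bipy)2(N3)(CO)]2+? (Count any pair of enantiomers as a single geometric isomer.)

2

Each bipy is bidentate and must span two cis positions.
The distinct arrangements are (2 in all): N3 and CO mutually trans; N3 and CO mutually cis (chiral).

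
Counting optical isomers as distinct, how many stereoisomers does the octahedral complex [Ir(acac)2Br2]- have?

An octahedron has six vertices in three trans pairs; every non-trans pair is cis.
Each acac is bidentate and must span two cis positions.
There are 2 geometric isomers: Br trans; Br cis (chiral).
One of these lacks any improper symmetry element and so occurs as an enantiomeric pair, giving 2 + 1 = 3 stereoisomers in total.

3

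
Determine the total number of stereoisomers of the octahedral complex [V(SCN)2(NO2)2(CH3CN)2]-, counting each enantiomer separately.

6

In an octahedral complex each vertex has one trans partner and four cis neighbours.
There are 5 geometric isomers: SCN trans, NO2 trans, CH3CN trans; SCN cis, NO2 cis, CH3CN trans; SCN trans, NO2 cis, CH3CN cis; SCN cis, NO2 cis, CH3CN cis (chiral); SCN cis, NO2 trans, CH3CN cis.
One of these lacks any improper symmetry element and so occurs as an enantiomeric pair, giving 5 + 1 = 6 stereoisomers in total.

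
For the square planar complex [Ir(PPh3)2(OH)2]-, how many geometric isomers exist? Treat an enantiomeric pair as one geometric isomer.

2

The distinct arrangements are (2 in all): PPh3 cis; PPh3 trans.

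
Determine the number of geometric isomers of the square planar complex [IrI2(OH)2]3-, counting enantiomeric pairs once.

2

A square has two trans pairs of vertices; adjacent vertices are cis.
The distinct arrangements are (2 in all): I cis; I trans.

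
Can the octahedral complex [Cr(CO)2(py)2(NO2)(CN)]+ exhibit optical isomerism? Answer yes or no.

yes

There are 6 geometric isomers: CO cis, py trans; CO cis, py cis (3 arrangements, 2 chiral); CO trans, py trans; CO trans, py cis.
Of these, 2 lack any improper symmetry element and so occur as enantiomeric pairs, giving 6 + 2 = 8 stereoisomers in total.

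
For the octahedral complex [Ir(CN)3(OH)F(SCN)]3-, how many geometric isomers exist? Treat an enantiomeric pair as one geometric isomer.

An octahedron has six vertices in three trans pairs; every non-trans pair is cis.
There are 4 geometric isomers: CN mer (3 arrangements); CN fac (chiral).

4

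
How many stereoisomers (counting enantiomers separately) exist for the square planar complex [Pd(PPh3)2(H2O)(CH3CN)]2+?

There are 2 geometric isomers: PPh3 cis; PPh3 trans.
Each arrangement has an internal mirror plane or centre of symmetry, so none is chiral.

2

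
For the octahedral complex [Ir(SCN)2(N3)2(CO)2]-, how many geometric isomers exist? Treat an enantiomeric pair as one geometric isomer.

In an octahedral complex each vertex has one trans partner and four cis neighbours.
There are 5 geometric isomers: SCN trans, N3 trans, CO trans; SCN cis, N3 cis, CO trans; SCN trans, N3 cis, CO cis; SCN cis, N3 cis, CO cis (chiral); SCN cis, N3 trans, CO cis.

5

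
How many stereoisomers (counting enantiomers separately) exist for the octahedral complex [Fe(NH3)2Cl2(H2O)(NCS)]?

An octahedron has six vertices in three trans pairs; every non-trans pair is cis.
Working through the distinct placements yields 6 geometric isomers: NH3 trans, Cl trans; NH3 cis, Cl trans; NH3 trans, Cl cis; NH3 cis, Cl cis (3 arrangements, 2 chiral).
Of these, 2 lack any improper symmetry element and so occur as enantiomeric pairs, giving 6 + 2 = 8 stereoisomers in total.

8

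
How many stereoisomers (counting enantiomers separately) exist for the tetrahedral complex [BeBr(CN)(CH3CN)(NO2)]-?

2

In a tetrahedral complex all four positions are equivalent and every pair of ligands is adjacent — there is no cis/trans distinction.
Only one geometric arrangement is possible; it has no improper symmetry element, so it exists as a pair of enantiomers (2 stereoisomers).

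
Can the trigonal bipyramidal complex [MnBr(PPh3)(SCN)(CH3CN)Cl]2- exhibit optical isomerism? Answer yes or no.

yes

A trigonal bipyramid has two axial and three equatorial sites, which are chemically inequivalent.
Systematic enumeration (placing each ligand type in turn and discarding arrangements equivalent by rotation or reflection) gives 10 geometric isomers.
Of these, 10 lack any improper symmetry element and so occur as enantiomeric pairs, giving 10 + 10 = 20 stereoisomers in total.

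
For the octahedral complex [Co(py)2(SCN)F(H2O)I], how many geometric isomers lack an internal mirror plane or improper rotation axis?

An octahedron has six vertices in three trans pairs; every non-trans pair is cis.
Placing the ligands in turn and identifying arrangements related by rotation or reflection leaves 9 distinct geometric isomers.
Of these, 6 lack any improper symmetry element and so occur as enantiomeric pairs, giving 9 + 6 = 15 stereoisomers in total.

6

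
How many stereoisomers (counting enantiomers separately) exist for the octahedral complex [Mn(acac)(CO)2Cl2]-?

An octahedron has six vertices in three trans pairs; every non-trans pair is cis.
Each acac is bidentate and must span two cis positions.
Systematic placement gives 3 geometric isomers: CO trans, Cl cis; CO cis, Cl cis (chiral); CO cis, Cl trans.
One of these lacks any improper symmetry element and so occurs as an enantiomeric pair, giving 3 + 1 = 4 stereoisomers in total.

4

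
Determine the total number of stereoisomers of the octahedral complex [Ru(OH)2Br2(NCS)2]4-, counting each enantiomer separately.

6

In an octahedral complex each vertex has one trans partner and four cis neighbours.
Systematic placement gives 5 geometric isomers: OH trans, Br trans, NCS trans; OH cis, Br trans, NCS cis; OH trans, Br cis, NCS cis; OH cis, Br cis, NCS cis (chiral); OH cis, Br cis, NCS trans.
One of these lacks any improper symmetry element and so occurs as an enantiomeric pair, giving 5 + 1 = 6 stereoisomers in total.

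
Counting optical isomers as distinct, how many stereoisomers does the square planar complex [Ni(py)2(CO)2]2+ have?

2

In a square planar complex each vertex has one trans partner and two cis neighbours.
Systematic placement gives 2 geometric isomers: py cis; py trans.
Each arrangement has an internal mirror plane or centre of symmetry, so none is chiral.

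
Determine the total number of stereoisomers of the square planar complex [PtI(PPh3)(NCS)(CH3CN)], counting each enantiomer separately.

In a square planar complex each vertex has one trans partner and two cis neighbours.
There are 3 geometric isomers: (CH3CN/NCS trans, I/PPh3 trans); (CH3CN/PPh3 trans, I/NCS trans); (CH3CN/I trans, NCS/PPh3 trans).
Each arrangement has an internal mirror plane or centre of symmetry, so none is chiral.

3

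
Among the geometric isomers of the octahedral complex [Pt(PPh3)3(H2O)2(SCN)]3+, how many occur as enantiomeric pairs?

0

The six octahedral sites form three mutually perpendicular trans pairs.
There are 3 geometric isomers: PPh3 mer, H2O trans; PPh3 fac, H2O cis; PPh3 mer, H2O cis.
Each arrangement has an internal mirror plane or centre of symmetry, so none is chiral.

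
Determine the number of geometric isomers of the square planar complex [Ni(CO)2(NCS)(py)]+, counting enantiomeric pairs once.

In a square planar complex each vertex has one trans partner and two cis neighbours.
The distinct arrangements are (2 in all): CO cis; CO trans.

2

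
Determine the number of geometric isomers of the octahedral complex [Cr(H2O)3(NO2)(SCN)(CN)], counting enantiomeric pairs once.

4

There are 4 geometric isomers: H2O mer (3 arrangements); H2O fac (chiral).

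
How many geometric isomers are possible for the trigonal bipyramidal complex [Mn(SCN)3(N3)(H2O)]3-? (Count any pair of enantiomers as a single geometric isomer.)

4

In a trigonal bipyramid the two axial positions differ from the three equatorial ones.
Systematic placement gives 4 geometric isomers: N3 axial, H2O axial; N3 equatorial, H2O axial; N3 axial, H2O equatorial; N3 equatorial, H2O equatorial.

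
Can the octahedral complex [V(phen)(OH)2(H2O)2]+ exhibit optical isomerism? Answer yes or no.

yes

The six octahedral sites form three mutually perpendicular trans pairs.
Each phen is bidentate and must span two cis positions.
There are 3 geometric isomers: OH cis, H2O trans; OH cis, H2O cis (chiral); OH trans, H2O cis.
One of these lacks any improper symmetry element and so occurs as an enantiomeric pair, giving 3 + 1 = 4 stereoisomers in total.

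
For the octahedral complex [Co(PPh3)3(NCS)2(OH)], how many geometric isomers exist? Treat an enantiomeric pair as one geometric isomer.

In an octahedral complex each vertex has one trans partner and four cis neighbours.
The distinct arrangements are (3 in all): PPh3 mer, NCS trans; PPh3 mer, NCS cis; PPh3 fac, NCS cis.

3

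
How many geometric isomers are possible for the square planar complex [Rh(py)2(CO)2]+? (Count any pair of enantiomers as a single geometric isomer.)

2

In a square planar complex each vertex has one trans partner and two cis neighbours.
There are 2 geometric isomers: py cis; py trans.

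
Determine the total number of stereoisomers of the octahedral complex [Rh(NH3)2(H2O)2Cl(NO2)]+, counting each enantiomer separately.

An octahedron has six vertices in three trans pairs; every non-trans pair is cis.
There are 6 geometric isomers: NH3 cis, H2O cis (3 arrangements, 2 chiral); NH3 trans, H2O cis; NH3 cis, H2O trans; NH3 trans, H2O trans.
Of these, 2 lack any improper symmetry element and so occur as enantiomeric pairs, giving 6 + 2 = 8 stereoisomers in total.

8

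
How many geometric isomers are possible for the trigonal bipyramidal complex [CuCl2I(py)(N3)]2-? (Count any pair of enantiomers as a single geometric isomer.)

7

A trigonal bipyramid has two axial and three equatorial sites, which are chemically inequivalent.
Exhaustive case analysis gives 7 geometric isomers.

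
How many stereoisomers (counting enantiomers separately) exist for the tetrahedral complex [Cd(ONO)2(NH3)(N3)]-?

1

All four vertices of a tetrahedron are equivalent and mutually adjacent, so cis/trans isomerism cannot arise.
Only one geometric arrangement is possible.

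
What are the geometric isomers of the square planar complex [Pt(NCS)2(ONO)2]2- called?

cis and trans

In a square planar complex each vertex has one trans partner and two cis neighbours.
The distinct arrangements are (2 in all): NCS cis; NCS trans.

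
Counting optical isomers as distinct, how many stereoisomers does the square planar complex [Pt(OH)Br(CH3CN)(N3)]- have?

3

A square has two trans pairs of vertices; adjacent vertices are cis.
The distinct arrangements are (3 in all): (Br/N3 trans, CH3CN/OH trans); (Br/OH trans, CH3CN/N3 trans); (Br/CH3CN trans, N3/OH trans).
Each arrangement has an internal mirror plane or centre of symmetry, so none is chiral.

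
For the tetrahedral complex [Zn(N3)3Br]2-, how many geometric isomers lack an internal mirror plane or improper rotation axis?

All four vertices of a tetrahedron are equivalent and mutually adjacent, so cis/trans isomerism cannot arise.
Only one geometric arrangement is possible.

0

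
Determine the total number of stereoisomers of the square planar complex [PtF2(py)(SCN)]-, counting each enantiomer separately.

2

Working through the distinct placements yields 2 geometric isomers: F cis; F trans.
Each arrangement has an internal mirror plane or centre of symmetry, so none is chiral.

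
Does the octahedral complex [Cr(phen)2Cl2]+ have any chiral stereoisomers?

The six octahedral sites form three mutually perpendicular trans pairs.
Each phen is bidentate and must span two cis positions.
There are 2 geometric isomers: Cl trans; Cl cis (chiral).
One of these lacks any improper symmetry element and so occurs as an enantiomeric pair, giving 2 + 1 = 3 stereoisomers in total.

yes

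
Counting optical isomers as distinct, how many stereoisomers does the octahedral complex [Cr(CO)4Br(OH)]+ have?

The six octahedral sites form three mutually perpendicular trans pairs.
Working through the distinct placements yields 2 geometric isomers: Br and OH mutually cis; Br and OH mutually trans.
Each arrangement has an internal mirror plane or centre of symmetry, so none is chiral.

2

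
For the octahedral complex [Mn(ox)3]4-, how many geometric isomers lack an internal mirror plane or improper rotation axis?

An octahedron has six vertices in three trans pairs; every non-trans pair is cis.
Each ox is bidentate and must span two cis positions.
Only one geometric arrangement is possible; it has no improper symmetry element, so it exists as a pair of enantiomers (2 stereoisomers).

1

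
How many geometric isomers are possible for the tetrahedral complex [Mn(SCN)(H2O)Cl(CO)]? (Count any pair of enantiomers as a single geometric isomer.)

All four vertices of a tetrahedron are equivalent and mutually adjacent, so cis/trans isomerism cannot arise.
Only one geometric arrangement is possible; it has no improper symmetry element, so it exists as a pair of enantiomers (2 stereoisomers).

1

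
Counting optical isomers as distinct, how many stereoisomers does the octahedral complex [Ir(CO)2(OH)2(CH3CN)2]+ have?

The six octahedral sites form three mutually perpendicular trans pairs.
The distinct arrangements are (5 in all): CO trans, OH trans, CH3CN trans; CO cis, OH cis, CH3CN trans; CO cis, OH trans, CH3CN cis; CO cis, OH cis, CH3CN cis (chiral); CO trans, OH cis, CH3CN cis.
One of these lacks any improper symmetry element and so occurs as an enantiomeric pair, giving 5 + 1 = 6 stereoisomers in total.

6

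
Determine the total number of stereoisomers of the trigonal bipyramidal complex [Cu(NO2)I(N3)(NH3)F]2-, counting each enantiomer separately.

In a trigonal bipyramid the two axial positions differ from the three equatorial ones.
Exhaustive case analysis gives 10 geometric isomers.
Of these, 10 lack any improper symmetry element and so occur as enantiomeric pairs, giving 10 + 10 = 20 stereoisomers in total.

20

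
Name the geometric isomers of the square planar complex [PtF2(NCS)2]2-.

cis and trans

A square has two trans pairs of vertices; adjacent vertices are cis.
The distinct arrangements are (2 in all): F cis; F trans.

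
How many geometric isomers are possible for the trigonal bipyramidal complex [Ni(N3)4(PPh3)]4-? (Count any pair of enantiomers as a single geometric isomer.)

In a trigonal bipyramid the two axial positions differ from the three equatorial ones.
Systematic placement gives 2 geometric isomers: PPh3 equatorial; PPh3 axial.

2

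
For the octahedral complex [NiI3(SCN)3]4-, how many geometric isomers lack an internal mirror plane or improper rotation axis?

An octahedron has six vertices in three trans pairs; every non-trans pair is cis.
Working through the distinct placements yields 2 geometric isomers: I mer; I fac.
Each arrangement has an internal mirror plane or centre of symmetry, so none is chiral.

0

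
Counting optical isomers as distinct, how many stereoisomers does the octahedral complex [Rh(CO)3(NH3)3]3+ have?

An octahedron has six vertices in three trans pairs; every non-trans pair is cis.
Systematic placement gives 2 geometric isomers: CO mer; CO fac.
Each arrangement has an internal mirror plane or centre of symmetry, so none is chiral.

2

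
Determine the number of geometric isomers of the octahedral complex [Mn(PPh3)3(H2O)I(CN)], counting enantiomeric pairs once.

4

The six octahedral sites form three mutually perpendicular trans pairs.
Working through the distinct placements yields 4 geometric isomers: PPh3 mer (3 arrangements); PPh3 fac (chiral).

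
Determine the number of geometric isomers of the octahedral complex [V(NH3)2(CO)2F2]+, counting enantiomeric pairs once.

The six octahedral sites form three mutually perpendicular trans pairs.
Systematic placement gives 5 geometric isomers: NH3 trans, CO trans, F trans; NH3 cis, CO trans, F cis; NH3 trans, CO cis, F cis; NH3 cis, CO cis, F cis (chiral); NH3 cis, CO cis, F trans.

5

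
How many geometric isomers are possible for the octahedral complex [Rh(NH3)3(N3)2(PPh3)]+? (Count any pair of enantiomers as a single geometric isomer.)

The six octahedral sites form three mutually perpendicular trans pairs.
The distinct arrangements are (3 in all): NH3 mer, N3 trans; NH3 fac, N3 cis; NH3 mer, N3 cis.

3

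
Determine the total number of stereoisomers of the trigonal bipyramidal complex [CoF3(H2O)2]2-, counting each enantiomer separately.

In a trigonal bipyramid the two axial positions differ from the three equatorial ones.
There are 3 geometric isomers: H2O both equatorial; H2O one axial, one equatorial; H2O both axial.
Each arrangement has an internal mirror plane or centre of symmetry, so none is chiral.

3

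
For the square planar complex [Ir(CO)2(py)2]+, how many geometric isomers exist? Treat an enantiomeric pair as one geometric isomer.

In a square planar complex each vertex has one trans partner and two cis neighbours.
Systematic placement gives 2 geometric isomers: CO cis; CO trans.

2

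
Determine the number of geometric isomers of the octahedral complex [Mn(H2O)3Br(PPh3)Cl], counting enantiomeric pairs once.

An octahedron has six vertices in three trans pairs; every non-trans pair is cis.
The distinct arrangements are (4 in all): H2O mer (3 arrangements); H2O fac (chiral).

4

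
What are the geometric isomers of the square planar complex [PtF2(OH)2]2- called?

cis and trans

A square has two trans pairs of vertices; adjacent vertices are cis.
Systematic placement gives 2 geometric isomers: F cis; F trans.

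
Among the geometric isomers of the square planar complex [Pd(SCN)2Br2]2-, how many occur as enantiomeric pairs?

Systematic placement gives 2 geometric isomers: SCN cis; SCN trans.
Each arrangement has an internal mirror plane or centre of symmetry, so none is chiral.

0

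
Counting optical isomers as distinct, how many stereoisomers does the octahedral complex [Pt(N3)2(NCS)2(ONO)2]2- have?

6

An octahedron has six vertices in three trans pairs; every non-trans pair is cis.
There are 5 geometric isomers: N3 trans, NCS trans, ONO trans; N3 trans, NCS cis, ONO cis; N3 cis, NCS cis, ONO trans; N3 cis, NCS cis, ONO cis (chiral); N3 cis, NCS trans, ONO cis.
One of these lacks any improper symmetry element and so occurs as an enantiomeric pair, giving 5 + 1 = 6 stereoisomers in total.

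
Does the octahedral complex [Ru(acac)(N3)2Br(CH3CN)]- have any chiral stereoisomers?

An octahedron has six vertices in three trans pairs; every non-trans pair is cis.
Each acac is bidentate and must span two cis positions.
There are 4 geometric isomers: N3 cis (3 arrangements, 2 chiral); N3 trans.
Of these, 2 lack any improper symmetry element and so occur as enantiomeric pairs, giving 4 + 2 = 6 stereoisomers in total.

yes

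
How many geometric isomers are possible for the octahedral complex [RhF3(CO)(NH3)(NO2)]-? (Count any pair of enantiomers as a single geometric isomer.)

4

The six octahedral sites form three mutually perpendicular trans pairs.
There are 4 geometric isomers: F mer (3 arrangements); F fac (chiral).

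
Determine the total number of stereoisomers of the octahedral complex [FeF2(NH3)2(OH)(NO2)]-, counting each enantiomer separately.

An octahedron has six vertices in three trans pairs; every non-trans pair is cis.
The distinct arrangements are (6 in all): F trans, NH3 trans; F trans, NH3 cis; F cis, NH3 cis (3 arrangements, 2 chiral); F cis, NH3 trans.
Of these, 2 lack any improper symmetry element and so occur as enantiomeric pairs, giving 6 + 2 = 8 stereoisomers in total.

8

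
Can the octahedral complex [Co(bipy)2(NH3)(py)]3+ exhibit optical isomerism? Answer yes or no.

An octahedron has six vertices in three trans pairs; every non-trans pair is cis.
Each bipy is bidentate and must span two cis positions.
Systematic placement gives 2 geometric isomers: NH3 and py mutually cis (chiral); NH3 and py mutually trans.
One of these lacks any improper symmetry element and so occurs as an enantiomeric pair, giving 2 + 1 = 3 stereoisomers in total.

yes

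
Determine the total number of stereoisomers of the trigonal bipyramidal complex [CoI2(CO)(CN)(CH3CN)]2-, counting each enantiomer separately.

10

A trigonal bipyramid has two axial and three equatorial sites, which are chemically inequivalent.
Exhaustive case analysis gives 7 geometric isomers.
Of these, 3 lack any improper symmetry element and so occur as enantiomeric pairs, giving 7 + 3 = 10 stereoisomers in total.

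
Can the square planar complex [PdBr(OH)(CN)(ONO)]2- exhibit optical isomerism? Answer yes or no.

In a square planar complex each vertex has one trans partner and two cis neighbours.
The distinct arrangements are (3 in all): (Br/OH trans, CN/ONO trans); (Br/ONO trans, CN/OH trans); (Br/CN trans, OH/ONO trans).
Each arrangement has an internal mirror plane or centre of symmetry, so none is chiral.

no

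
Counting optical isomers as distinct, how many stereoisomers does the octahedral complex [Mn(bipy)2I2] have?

3

The six octahedral sites form three mutually perpendicular trans pairs.
Each bipy is bidentate and must span two cis positions.
The distinct arrangements are (2 in all): I trans; I cis (chiral).
One of these lacks any improper symmetry element and so occurs as an enantiomeric pair, giving 2 + 1 = 3 stereoisomers in total.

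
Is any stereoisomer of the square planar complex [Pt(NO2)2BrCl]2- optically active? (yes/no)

A square has two trans pairs of vertices; adjacent vertices are cis.
Working through the distinct placements yields 2 geometric isomers: NO2 cis; NO2 trans.
Each arrangement has an internal mirror plane or centre of symmetry, so none is chiral.

no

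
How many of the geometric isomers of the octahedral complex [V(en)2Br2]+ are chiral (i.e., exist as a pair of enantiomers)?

The six octahedral sites form three mutually perpendicular trans pairs.
Each en is bidentate and must span two cis positions.
The distinct arrangements are (2 in all): Br trans; Br cis (chiral).
One of these lacks any improper symmetry element and so occurs as an enantiomeric pair, giving 2 + 1 = 3 stereoisomers in total.

1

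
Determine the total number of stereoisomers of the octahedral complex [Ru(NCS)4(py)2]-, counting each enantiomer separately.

The six octahedral sites form three mutually perpendicular trans pairs.
Systematic placement gives 2 geometric isomers: py trans; py cis.
Each arrangement has an internal mirror plane or centre of symmetry, so none is chiral.

2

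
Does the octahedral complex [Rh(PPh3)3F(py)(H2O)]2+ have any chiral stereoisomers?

An octahedron has six vertices in three trans pairs; every non-trans pair is cis.
There are 4 geometric isomers: PPh3 mer (3 arrangements); PPh3 fac (chiral).
One of these lacks any improper symmetry element and so occurs as an enantiomeric pair, giving 4 + 1 = 5 stereoisomers in total.

yes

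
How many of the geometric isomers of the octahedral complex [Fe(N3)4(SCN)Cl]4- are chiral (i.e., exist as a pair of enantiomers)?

The six octahedral sites form three mutually perpendicular trans pairs.
Systematic placement gives 2 geometric isomers: SCN and Cl mutually cis; SCN and Cl mutually trans.
Each arrangement has an internal mirror plane or centre of symmetry, so none is chiral.

0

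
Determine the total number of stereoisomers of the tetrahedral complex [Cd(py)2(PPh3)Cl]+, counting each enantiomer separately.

1

Only one geometric arrangement is possible.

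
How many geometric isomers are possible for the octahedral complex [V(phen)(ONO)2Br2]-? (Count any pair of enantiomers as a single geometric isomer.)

3

An octahedron has six vertices in three trans pairs; every non-trans pair is cis.
Each phen is bidentate and must span two cis positions.
Working through the distinct placements yields 3 geometric isomers: ONO cis, Br trans; ONO cis, Br cis (chiral); ONO trans, Br cis.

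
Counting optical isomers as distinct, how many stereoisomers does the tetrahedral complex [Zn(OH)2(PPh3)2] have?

1

Only one geometric arrangement is possible.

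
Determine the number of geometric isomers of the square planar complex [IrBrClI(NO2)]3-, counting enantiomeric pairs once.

3

Systematic placement gives 3 geometric isomers: (Br/I trans, Cl/NO2 trans); (Br/NO2 trans, Cl/I trans); (Br/Cl trans, I/NO2 trans).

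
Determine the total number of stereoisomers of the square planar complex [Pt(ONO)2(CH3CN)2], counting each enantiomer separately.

Working through the distinct placements yields 2 geometric isomers: ONO cis; ONO trans.
Each arrangement has an internal mirror plane or centre of symmetry, so none is chiral.

2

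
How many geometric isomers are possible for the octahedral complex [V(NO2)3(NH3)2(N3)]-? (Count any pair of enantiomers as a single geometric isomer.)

3

In an octahedral complex each vertex has one trans partner and four cis neighbours.
The distinct arrangements are (3 in all): NO2 mer, NH3 cis; NO2 mer, NH3 trans; NO2 fac, NH3 cis.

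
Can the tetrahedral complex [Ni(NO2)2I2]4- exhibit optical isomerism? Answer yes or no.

no

All four vertices of a tetrahedron are equivalent and mutually adjacent, so cis/trans isomerism cannot arise.
Only one geometric arrangement is possible.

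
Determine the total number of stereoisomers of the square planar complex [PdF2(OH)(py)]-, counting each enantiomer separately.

2

In a square planar complex each vertex has one trans partner and two cis neighbours.
There are 2 geometric isomers: F cis; F trans.
Each arrangement has an internal mirror plane or centre of symmetry, so none is chiral.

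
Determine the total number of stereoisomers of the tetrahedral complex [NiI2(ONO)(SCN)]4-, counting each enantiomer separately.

1

In a tetrahedral complex all four positions are equivalent and every pair of ligands is adjacent — there is no cis/trans distinction.
Only one geometric arrangement is possible.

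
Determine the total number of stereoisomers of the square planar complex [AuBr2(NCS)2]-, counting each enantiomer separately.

2

A square has two trans pairs of vertices; adjacent vertices are cis.
Systematic placement gives 2 geometric isomers: Br cis; Br trans.
Each arrangement has an internal mirror plane or centre of symmetry, so none is chiral.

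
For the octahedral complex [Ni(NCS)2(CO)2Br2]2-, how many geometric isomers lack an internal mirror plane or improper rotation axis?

The six octahedral sites form three mutually perpendicular trans pairs.
Systematic placement gives 5 geometric isomers: NCS trans, CO trans, Br trans; NCS cis, CO cis, Br trans; NCS trans, CO cis, Br cis; NCS cis, CO cis, Br cis (chiral); NCS cis, CO trans, Br cis.
One of these lacks any improper symmetry element and so occurs as an enantiomeric pair, giving 5 + 1 = 6 stereoisomers in total.

1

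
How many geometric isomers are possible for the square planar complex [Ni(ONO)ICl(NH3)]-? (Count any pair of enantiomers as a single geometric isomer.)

3

A square has two trans pairs of vertices; adjacent vertices are cis.
The distinct arrangements are (3 in all): (Cl/NH3 trans, I/ONO trans); (Cl/ONO trans, I/NH3 trans); (Cl/I trans, NH3/ONO trans).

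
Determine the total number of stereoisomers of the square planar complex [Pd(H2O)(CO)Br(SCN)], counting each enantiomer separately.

A square has two trans pairs of vertices; adjacent vertices are cis.
Working through the distinct placements yields 3 geometric isomers: (Br/H2O trans, CO/SCN trans); (Br/SCN trans, CO/H2O trans); (Br/CO trans, H2O/SCN trans).
Each arrangement has an internal mirror plane or centre of symmetry, so none is chiral.

3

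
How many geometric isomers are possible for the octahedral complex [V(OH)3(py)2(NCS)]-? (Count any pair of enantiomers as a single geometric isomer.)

3

The distinct arrangements are (3 in all): OH mer, py trans; OH fac, py cis; OH mer, py cis.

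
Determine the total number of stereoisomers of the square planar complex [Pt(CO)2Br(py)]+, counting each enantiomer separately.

In a square planar complex each vertex has one trans partner and two cis neighbours.
Systematic placement gives 2 geometric isomers: CO cis; CO trans.
Each arrangement has an internal mirror plane or centre of symmetry, so none is chiral.

2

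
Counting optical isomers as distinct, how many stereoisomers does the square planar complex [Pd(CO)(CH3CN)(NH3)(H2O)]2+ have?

3

In a square planar complex each vertex has one trans partner and two cis neighbours.
There are 3 geometric isomers: (CH3CN/H2O trans, CO/NH3 trans); (CH3CN/NH3 trans, CO/H2O trans); (CH3CN/CO trans, H2O/NH3 trans).
Each arrangement has an internal mirror plane or centre of symmetry, so none is chiral.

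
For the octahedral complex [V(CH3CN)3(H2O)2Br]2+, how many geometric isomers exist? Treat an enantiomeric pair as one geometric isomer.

An octahedron has six vertices in three trans pairs; every non-trans pair is cis.
Working through the distinct placements yields 3 geometric isomers: CH3CN mer, H2O trans; CH3CN fac, H2O cis; CH3CN mer, H2O cis.

3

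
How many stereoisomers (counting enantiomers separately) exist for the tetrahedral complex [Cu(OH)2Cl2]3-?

In a tetrahedral complex all four positions are equivalent and every pair of ligands is adjacent — there is no cis/trans distinction.
Only one geometric arrangement is possible.

1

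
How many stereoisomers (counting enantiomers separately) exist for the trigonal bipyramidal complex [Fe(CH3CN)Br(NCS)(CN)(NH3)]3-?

Exhaustive case analysis gives 10 geometric isomers.
Of these, 10 lack any improper symmetry element and so occur as enantiomeric pairs, giving 10 + 10 = 20 stereoisomers in total.

20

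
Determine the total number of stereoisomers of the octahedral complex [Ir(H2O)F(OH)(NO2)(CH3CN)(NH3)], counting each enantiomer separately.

30

Placing the ligands in turn and identifying arrangements related by rotation or reflection leaves 15 distinct geometric isomers.
Of these, 15 lack any improper symmetry element and so occur as enantiomeric pairs, giving 15 + 15 = 30 stereoisomers in total.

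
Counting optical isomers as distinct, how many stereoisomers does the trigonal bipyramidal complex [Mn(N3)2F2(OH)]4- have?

6

Placing the ligands in turn and identifying arrangements related by rotation or reflection leaves 5 distinct geometric isomers.
One of these lacks any improper symmetry element and so occurs as an enantiomeric pair, giving 5 + 1 = 6 stereoisomers in total.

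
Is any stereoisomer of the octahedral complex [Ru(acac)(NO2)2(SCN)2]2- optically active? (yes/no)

In an octahedral complex each vertex has one trans partner and four cis neighbours.
Each acac is bidentate and must span two cis positions.
There are 3 geometric isomers: NO2 trans, SCN cis; NO2 cis, SCN cis (chiral); NO2 cis, SCN trans.
One of these lacks any improper symmetry element and so occurs as an enantiomeric pair, giving 3 + 1 = 4 stereoisomers in total.

yes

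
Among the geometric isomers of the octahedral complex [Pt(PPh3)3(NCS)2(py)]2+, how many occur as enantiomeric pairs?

0

The distinct arrangements are (3 in all): PPh3 mer, NCS trans; PPh3 fac, NCS cis; PPh3 mer, NCS cis.
Each arrangement has an internal mirror plane or centre of symmetry, so none is chiral.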